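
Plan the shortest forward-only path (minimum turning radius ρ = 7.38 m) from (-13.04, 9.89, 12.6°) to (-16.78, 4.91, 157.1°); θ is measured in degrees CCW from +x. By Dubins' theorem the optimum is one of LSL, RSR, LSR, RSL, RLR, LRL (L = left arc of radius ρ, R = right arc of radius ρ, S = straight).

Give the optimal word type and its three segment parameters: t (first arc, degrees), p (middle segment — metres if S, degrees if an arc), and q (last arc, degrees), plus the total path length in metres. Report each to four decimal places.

Let ψ = atan2(Δy, Δx) = atan2(-4.98, -3.74) = -126.9067° be the start→goal bearing.
Normalize: d = |goal − start| / ρ = 6.228001/7.38 = 0.843903, α = (θ_start − ψ) mod 360° = 139.5067° = 2.434851 rad, β = (θ_goal − ψ) mod 360° = 284.0067° = 4.956852 rad.
Common terms: sin α = 0.649359, cos α = -0.760482, sin β = -0.970267, cos β = 0.242035, cos(α−β) = -0.814116, d² = 0.712172. Work in radians in the unit-radius frame; every candidate has L = ρ·(t + p + q).
LSL: p² = 2 + d² − 2cos(α−β) + 2d(sin α − sin β) = 7.074017; p = √p² = 2.659702; φ = atan2(cos β − cos α, d + sin α − sin β) = 0.386478 rad; t = (φ − α) mod 2π = 4.234812 rad, q = (β − φ) mod 2π = 4.570374 rad → L = 7.38·(4.234812 + 2.659702 + 4.570374) = 7.38·11.464888 = 84.610877 m
RSR: p² = 2 + d² − 2cos(α−β) + 2d(sin β − sin α) = 1.606788; p = √p² = 1.267592; φ = atan2(cos α − cos β, d − sin α + sin β) = -2.229341 rad; t = (α − φ) mod 2π = 4.664193 rad, q = (φ − β) mod 2π = 5.380177 rad → L = 7.38·(4.664193 + 1.267592 + 5.380177) = 7.38·11.311961 = 83.482275 m
LSR: p² = d² − 2 + 2cos(α−β) + 2d(sin α + sin β) = -3.457690 < 0 → infeasible
RSL: p² = d² − 2 + 2cos(α−β) − 2d(sin α + sin β) = -2.374429 < 0 → infeasible
RLR: c = (6 − d² + 2cos(α−β) + 2d(sin α − sin β))/8 = 0.799151; p = 2π − arccos c = 5.638271 rad; φ = atan2(cos α − cos β, d − sin α + sin β) = -2.229341 rad; t = (α − φ + p/2) mod 2π = 1.200143 rad, q = (α − β − t + p) mod 2π = 1.916128 rad → L = 7.38·(1.200143 + 5.638271 + 1.916128) = 7.38·8.754542 = 64.608518 m
LRL: c = (6 − d² + 2cos(α−β) − 2d(sin α − sin β))/8 = 0.115748; p = 2π − arccos c = 4.828397 rad; φ = atan2(cos β − cos α, d + sin α − sin β) = 0.386478 rad; t = (φ − α + p/2) mod 2π = 0.365825 rad, q = (β − α − t + p) mod 2π = 0.701387 rad → L = 7.38·(0.365825 + 4.828397 + 0.701387) = 7.38·5.895609 = 43.509596 m
Shortest: LRL with L = 43.509596 m ≈ 43.5096 m
Convert LRL to answer units (arcs ×180/π): t = 0.365825·180/π = 20.9602°, p = 4.828397·180/π = 276.6468°, q = 0.701387·180/π = 40.1865°, L = 43.5096 m.

LRL: t = 20.9602°, p = 276.6468°, q = 40.1865°, L = 43.5096 m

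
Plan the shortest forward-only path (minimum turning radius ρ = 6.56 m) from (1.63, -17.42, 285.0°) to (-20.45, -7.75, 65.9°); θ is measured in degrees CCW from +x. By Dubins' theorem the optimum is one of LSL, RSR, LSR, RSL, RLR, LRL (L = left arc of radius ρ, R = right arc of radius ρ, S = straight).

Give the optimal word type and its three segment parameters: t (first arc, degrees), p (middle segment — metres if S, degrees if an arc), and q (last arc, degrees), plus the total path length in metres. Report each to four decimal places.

RSR: t = 146.6919°, p = 13.0640 m, q = 72.4081°, L = 38.1496 m

Let ψ = atan2(Δy, Δx) = atan2(9.67, -22.08) = 156.3488° be the start→goal bearing.
Normalize: d = |goal − start| / ρ = 24.104674/6.56 = 3.674493, α = (θ_start − ψ) mod 360° = 128.6512° = 2.245386 rad, β = (θ_goal − ψ) mod 360° = 269.5512° = 4.704555 rad.
Common terms: sin α = 0.780963, cos α = -0.624577, sin β = -0.999969, cos β = -0.007834, cos(α−β) = -0.776046, d² = 13.501899. Work in radians in the unit-radius frame; every candidate has L = ρ·(t + p + q).
LSL: p² = 2 + d² − 2cos(α−β) + 2d(sin α − sin β) = 30.142039; p = √p² = 5.490177; φ = atan2(cos β − cos α, d + sin α − sin β) = 0.112573 rad; t = (φ − α) mod 2π = 4.150372 rad, q = (β − φ) mod 2π = 4.591982 rad → L = 6.56·(4.150372 + 5.490177 + 4.591982) = 6.56·14.232531 = 93.365402 m
RSR: p² = 2 + d² − 2cos(α−β) + 2d(sin β − sin α) = 3.965944; p = √p² = 1.991468; φ = atan2(cos α − cos β, d − sin α + sin β) = -0.314870 rad; t = (α − φ) mod 2π = 2.560256 rad, q = (φ − β) mod 2π = 1.263760 rad → L = 6.56·(2.560256 + 1.991468 + 1.263760) = 6.56·5.815484 = 38.149576 m
LSR: p² = d² − 2 + 2cos(α−β) + 2d(sin α + sin β) = 8.340332; p = √p² = 2.887963; φ = atan2(−cos α − cos β, d + sin α + sin β) − atan2(−2, p) = 0.786708 rad; t = (φ − α) mod 2π = 4.824507 rad, q = (φ − β) mod 2π = 2.365338 rad → L = 6.56·(4.824507 + 2.887963 + 2.365338) = 6.56·10.077808 = 66.110422 m
RSL: p² = d² − 2 + 2cos(α−β) − 2d(sin α + sin β) = 11.559279; p = √p² = 3.399894; φ = atan2(cos α + cos β, d − sin α − sin β) − atan2(2, p) = -0.692759 rad; t = (α − φ) mod 2π = 2.938145 rad, q = (β − φ) mod 2π = 5.397314 rad → L = 6.56·(2.938145 + 3.399894 + 5.397314) = 6.56·11.735353 = 76.983916 m
RLR: c = (6 − d² + 2cos(α−β) + 2d(sin α − sin β))/8 = 0.504257; p = 2π − arccos c = 5.240910 rad; φ = atan2(cos α − cos β, d − sin α + sin β) = -0.314870 rad; t = (α − φ + p/2) mod 2π = 5.180711 rad, q = (α − β − t + p) mod 2π = 3.884215 rad → L = 6.56·(5.180711 + 5.240910 + 3.884215) = 6.56·14.305837 = 93.846292 m
LRL: c = (6 − d² + 2cos(α−β) − 2d(sin α − sin β))/8 = -2.767755, |c| > 1 → infeasible
Shortest: RSR with L = 38.149576 m ≈ 38.1496 m
Convert RSR to answer units (arcs ×180/π): t = 2.560256·180/π = 146.6919°, p = ρ·p = 6.56·1.991468 = 13.0640 m, q = 1.263760·180/π = 72.4081°, L = 38.1496 m.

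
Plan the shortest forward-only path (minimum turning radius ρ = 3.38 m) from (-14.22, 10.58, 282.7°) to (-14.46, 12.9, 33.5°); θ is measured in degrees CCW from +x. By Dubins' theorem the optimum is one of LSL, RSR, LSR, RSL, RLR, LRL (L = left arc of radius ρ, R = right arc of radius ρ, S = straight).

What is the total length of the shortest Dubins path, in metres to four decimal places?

Let ψ = atan2(Δy, Δx) = atan2(2.32, -0.24) = 95.9061° be the start→goal bearing.
Normalize: d = |goal − start| / ρ = 2.332381/3.38 = 0.690053, α = (θ_start − ψ) mod 360° = 186.7939° = 3.260168 rad, β = (θ_goal − ψ) mod 360° = 297.5939° = 5.193993 rad.
Common terms: sin α = -0.118298, cos α = -0.992978, sin β = -0.886253, cos β = 0.463201, cos(α−β) = -0.355107, d² = 0.476174. Work in radians in the unit-radius frame; every candidate has L = ρ·(t + p + q).
LSL: p² = 2 + d² − 2cos(α−β) + 2d(sin α − sin β) = 4.246249; p = √p² = 2.060643; φ = atan2(cos β − cos α, d + sin α − sin β) = 0.784770 rad; t = (φ − α) mod 2π = 3.807788 rad, q = (β − φ) mod 2π = 4.409222 rad → L = 3.38·(3.807788 + 2.060643 + 4.409222) = 3.38·10.277653 = 34.738467 m
RSR: p² = 2 + d² − 2cos(α−β) + 2d(sin β − sin α) = 2.126527; p = √p² = 1.458262; φ = atan2(cos α − cos β, d − sin α + sin β) = -1.624243 rad; t = (α − φ) mod 2π = 4.884411 rad, q = (φ − β) mod 2π = 5.748135 rad → L = 3.38·(4.884411 + 1.458262 + 5.748135) = 3.38·12.090807 = 40.866929 m
LSR: p² = d² − 2 + 2cos(α−β) + 2d(sin α + sin β) = -3.620428 < 0 → infeasible
RSL: p² = d² − 2 + 2cos(α−β) − 2d(sin α + sin β) = -0.847653 < 0 → infeasible
RLR: c = (6 − d² + 2cos(α−β) + 2d(sin α − sin β))/8 = 0.734184; p = 2π − arccos c = 5.536853 rad; φ = atan2(cos α − cos β, d − sin α + sin β) = -1.624243 rad; t = (α − φ + p/2) mod 2π = 1.369652 rad, q = (α − β − t + p) mod 2π = 2.233376 rad → L = 3.38·(1.369652 + 5.536853 + 2.233376) = 3.38·9.139882 = 30.892800 m
LRL: c = (6 − d² + 2cos(α−β) − 2d(sin α − sin β))/8 = 0.469219; p = 2π − arccos c = 5.200795 rad; φ = atan2(cos β − cos α, d + sin α − sin β) = 0.784770 rad; t = (φ − α + p/2) mod 2π = 0.125000 rad, q = (β − α − t + p) mod 2π = 0.726435 rad → L = 3.38·(0.125000 + 5.200795 + 0.726435) = 3.38·6.052230 = 20.456536 m
Shortest: LRL with L = 20.456536 m ≈ 20.4565 m

20.4565 m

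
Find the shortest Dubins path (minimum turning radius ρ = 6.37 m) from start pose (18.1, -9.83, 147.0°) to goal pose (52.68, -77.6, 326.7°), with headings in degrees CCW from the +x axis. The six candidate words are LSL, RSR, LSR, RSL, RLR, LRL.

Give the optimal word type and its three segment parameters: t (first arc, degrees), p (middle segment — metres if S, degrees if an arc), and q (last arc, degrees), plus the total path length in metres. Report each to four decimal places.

LSL: t = 159.0384°, p = 70.6183 m, q = 20.6616°, L = 90.5969 m

Let ψ = atan2(Δy, Δx) = atan2(-67.77, 34.58) = -62.9668° be the start→goal bearing.
Normalize: d = |goal − start| / ρ = 76.082516/6.37 = 11.943880, α = (θ_start − ψ) mod 360° = 209.9668° = 3.664612 rad, β = (θ_goal − ψ) mod 360° = 29.6668° = 0.517784 rad.
Common terms: sin α = -0.499498, cos α = -0.866315, sin β = 0.494955, cos β = 0.868918, cos(α−β) = -0.999986, d² = 142.656272. Work in radians in the unit-radius frame; every candidate has L = ρ·(t + p + q).
LSL: p² = 2 + d² − 2cos(α−β) + 2d(sin α − sin β) = 122.900973; p = √p² = 11.086071; φ = atan2(cos β − cos α, d + sin α − sin β) = 0.157170 rad; t = (φ − α) mod 2π = 2.775743 rad, q = (β − φ) mod 2π = 0.360614 rad → L = 6.37·(2.775743 + 11.086071 + 0.360614) = 6.37·14.222428 = 90.596865 m
RSR: p² = 2 + d² − 2cos(α−β) + 2d(sin β − sin α) = 170.411517; p = √p² = 13.054176; φ = atan2(cos α − cos β, d − sin α + sin β) = -0.133320 rad; t = (α − φ) mod 2π = 3.797932 rad, q = (φ − β) mod 2π = 5.632082 rad → L = 6.37·(3.797932 + 13.054176 + 5.632082) = 6.37·22.484190 = 143.224292 m
LSR: p² = d² − 2 + 2cos(α−β) + 2d(sin α + sin β) = 138.547782; p = √p² = 11.770632; φ = atan2(−cos α − cos β, d + sin α + sin β) − atan2(−2, p) = 0.168089 rad; t = (φ − α) mod 2π = 2.786662 rad, q = (φ − β) mod 2π = 5.933491 rad → L = 6.37·(2.786662 + 11.770632 + 5.933491) = 6.37·20.490785 = 130.526299 m
RSL: p² = d² − 2 + 2cos(α−β) − 2d(sin α + sin β) = 138.764818; p = √p² = 11.779848; φ = atan2(cos α + cos β, d − sin α − sin β) − atan2(2, p) = -0.167960 rad; t = (α − φ) mod 2π = 3.832572 rad, q = (β − φ) mod 2π = 0.685743 rad → L = 6.37·(3.832572 + 11.779848 + 0.685743) = 6.37·16.298163 = 103.819301 m
RLR: c = (6 − d² + 2cos(α−β) + 2d(sin α − sin β))/8 = -20.301440, |c| > 1 → infeasible
LRL: c = (6 − d² + 2cos(α−β) − 2d(sin α − sin β))/8 = -14.362622, |c| > 1 → infeasible
Shortest: LSL with L = 90.596865 m ≈ 90.5969 m
Convert LSL to answer units (arcs ×180/π): t = 2.775743·180/π = 159.0384°, p = ρ·p = 6.37·11.086071 = 70.6183 m, q = 0.360614·180/π = 20.6616°, L = 90.5969 m.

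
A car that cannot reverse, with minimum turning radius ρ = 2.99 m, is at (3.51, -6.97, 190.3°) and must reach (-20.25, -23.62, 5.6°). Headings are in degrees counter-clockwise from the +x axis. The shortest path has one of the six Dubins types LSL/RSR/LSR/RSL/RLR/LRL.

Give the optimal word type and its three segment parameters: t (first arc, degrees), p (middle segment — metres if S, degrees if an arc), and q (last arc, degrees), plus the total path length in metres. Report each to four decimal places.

LSL: t = 13.2822°, p = 26.8268 m, q = 162.0178°, L = 35.9749 m

Let ψ = atan2(Δy, Δx) = atan2(-16.65, -23.76) = -144.9789° be the start→goal bearing.
Normalize: d = |goal − start| / ρ = 29.013102/2.99 = 9.703379, α = (θ_start − ψ) mod 360° = 335.2789° = 5.851720 rad, β = (θ_goal − ψ) mod 360° = 150.5789° = 2.628097 rad.
Common terms: sin α = -0.418202, cos α = 0.908354, sin β = 0.491225, cos β = -0.871033, cos(α−β) = -0.996637, d² = 94.155558. Work in radians in the unit-radius frame; every candidate has L = ρ·(t + p + q).
LSL: p² = 2 + d² − 2cos(α−β) + 2d(sin α − sin β) = 80.499794; p = √p² = 8.972168; φ = atan2(cos β − cos α, d + sin α − sin β) = -0.199647 rad; t = (φ − α) mod 2π = 0.231819 rad, q = (β − φ) mod 2π = 2.827743 rad → L = 2.99·(0.231819 + 8.972168 + 2.827743) = 2.99·12.031730 = 35.974873 m
RSR: p² = 2 + d² − 2cos(α−β) + 2d(sin β − sin α) = 115.797870; p = √p² = 10.760942; φ = atan2(cos α − cos β, d − sin α + sin β) = 0.166119 rad; t = (α − φ) mod 2π = 5.685601 rad, q = (φ − β) mod 2π = 3.821207 rad → L = 2.99·(5.685601 + 10.760942 + 3.821207) = 2.99·20.267750 = 60.600573 m
LSR: p² = d² − 2 + 2cos(α−β) + 2d(sin α + sin β) = 91.579421; p = √p² = 9.569714; φ = atan2(−cos α − cos β, d + sin α + sin β) − atan2(−2, p) = 0.202210 rad; t = (φ − α) mod 2π = 0.633675 rad, q = (φ − β) mod 2π = 3.857298 rad → L = 2.99·(0.633675 + 9.569714 + 3.857298) = 2.99·14.060687 = 42.041454 m
RSL: p² = d² − 2 + 2cos(α−β) − 2d(sin α + sin β) = 88.745145; p = √p² = 9.420464; φ = atan2(cos α + cos β, d − sin α − sin β) − atan2(2, p) = -0.205322 rad; t = (α − φ) mod 2π = 6.057042 rad, q = (β − φ) mod 2π = 2.833419 rad → L = 2.99·(6.057042 + 9.420464 + 2.833419) = 2.99·18.310926 = 54.749667 m
RLR: c = (6 − d² + 2cos(α−β) + 2d(sin α − sin β))/8 = -13.474734, |c| > 1 → infeasible
LRL: c = (6 − d² + 2cos(α−β) − 2d(sin α − sin β))/8 = -9.062474, |c| > 1 → infeasible
Shortest: LSL with L = 35.974873 m ≈ 35.9749 m
Convert LSL to answer units (arcs ×180/π): t = 0.231819·180/π = 13.2822°, p = ρ·p = 2.99·8.972168 = 26.8268 m, q = 2.827743·180/π = 162.0178°, L = 35.9749 m.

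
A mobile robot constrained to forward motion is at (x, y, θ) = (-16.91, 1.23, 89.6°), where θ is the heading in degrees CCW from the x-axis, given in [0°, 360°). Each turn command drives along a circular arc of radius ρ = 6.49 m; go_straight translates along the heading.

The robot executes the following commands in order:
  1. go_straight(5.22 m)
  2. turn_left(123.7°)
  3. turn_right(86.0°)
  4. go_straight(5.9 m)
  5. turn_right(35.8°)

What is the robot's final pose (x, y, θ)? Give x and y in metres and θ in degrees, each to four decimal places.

(-40.5528, 21.8674, 91.5000°)

set_pose: (x, y, θ) = (-16.9100, 1.2300, 89.6000°), ρ = 6.49
go_straight(5.22): x += 5.22·cos θ, y += 5.22·sin θ → (-16.8736, 6.4499, 89.6000°)
turn_left(123.7°): centre at ρ to the left, rotate +123.7° → (-26.9266, 11.9196, 213.3000°)
turn_right(86.0°): centre at ρ to the right, rotate −86.0° → (-35.6523, 13.4111, 127.3000°)
go_straight(5.9): x += 5.9·cos θ, y += 5.9·sin θ → (-39.2277, 18.1044, 127.3000°)
turn_right(35.8°): centre at ρ to the right, rotate −35.8° → (-40.5528, 21.8674, 91.5000°)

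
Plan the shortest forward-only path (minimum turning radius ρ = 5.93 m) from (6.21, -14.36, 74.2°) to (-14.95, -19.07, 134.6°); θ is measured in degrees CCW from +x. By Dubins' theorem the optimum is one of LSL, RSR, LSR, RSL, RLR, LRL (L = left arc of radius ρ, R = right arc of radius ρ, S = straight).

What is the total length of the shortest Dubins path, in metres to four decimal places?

Let ψ = atan2(Δy, Δx) = atan2(-4.71, -21.16) = -167.4511° be the start→goal bearing.
Normalize: d = |goal − start| / ρ = 21.677862/5.93 = 3.655626, α = (θ_start − ψ) mod 360° = 241.6511° = 4.217608 rad, β = (θ_goal − ψ) mod 360° = 302.0511° = 5.271787 rad.
Common terms: sin α = -0.880073, cos α = -0.474839, sin β = -0.847575, cos β = 0.530676, cos(α−β) = 0.493942, d² = 13.363601. Work in radians in the unit-radius frame; every candidate has L = ρ·(t + p + q).
LSL: p² = 2 + d² − 2cos(α−β) + 2d(sin α − sin β) = 14.138119; p = √p² = 3.760069; φ = atan2(cos β − cos α, d + sin α − sin β) = 0.270714 rad; t = (φ − α) mod 2π = 2.336291 rad, q = (β − φ) mod 2π = 5.001073 rad → L = 5.93·(2.336291 + 3.760069 + 5.001073) = 5.93·11.097433 = 65.807778 m
RSR: p² = 2 + d² − 2cos(α−β) + 2d(sin β − sin α) = 14.613316; p = √p² = 3.822737; φ = atan2(cos α − cos β, d − sin α + sin β) = -0.266167 rad; t = (α − φ) mod 2π = 4.483775 rad, q = (φ − β) mod 2π = 0.745232 rad → L = 5.93·(4.483775 + 3.822737 + 0.745232) = 5.93·9.051743 = 53.676837 m
LSR: p² = d² − 2 + 2cos(α−β) + 2d(sin α + sin β) = -0.279781 < 0 → infeasible
RSL: p² = d² − 2 + 2cos(α−β) − 2d(sin α + sin β) = 24.982751; p = √p² = 4.998275; φ = atan2(cos α + cos β, d − sin α − sin β) − atan2(2, p) = -0.370254 rad; t = (α − φ) mod 2π = 4.587861 rad, q = (β − φ) mod 2π = 5.642040 rad → L = 5.93·(4.587861 + 4.998275 + 5.642040) = 5.93·15.228176 = 90.303085 m
RLR: c = (6 − d² + 2cos(α−β) + 2d(sin α − sin β))/8 = -0.826665; p = 2π − arccos c = 3.739235 rad; φ = atan2(cos α − cos β, d − sin α + sin β) = -0.266167 rad; t = (α − φ + p/2) mod 2π = 0.070207 rad, q = (α − β − t + p) mod 2π = 2.614849 rad → L = 5.93·(0.070207 + 3.739235 + 2.614849) = 5.93·6.424291 = 38.096046 m
LRL: c = (6 − d² + 2cos(α−β) − 2d(sin α − sin β))/8 = -0.767265; p = 2π − arccos c = 3.837824 rad; φ = atan2(cos β − cos α, d + sin α − sin β) = 0.270714 rad; t = (φ − α + p/2) mod 2π = 4.255203 rad, q = (β − α − t + p) mod 2π = 0.636799 rad → L = 5.93·(4.255203 + 3.837824 + 0.636799) = 5.93·8.729826 = 51.767869 m
Shortest: RLR with L = 38.096046 m ≈ 38.0960 m

38.0960 m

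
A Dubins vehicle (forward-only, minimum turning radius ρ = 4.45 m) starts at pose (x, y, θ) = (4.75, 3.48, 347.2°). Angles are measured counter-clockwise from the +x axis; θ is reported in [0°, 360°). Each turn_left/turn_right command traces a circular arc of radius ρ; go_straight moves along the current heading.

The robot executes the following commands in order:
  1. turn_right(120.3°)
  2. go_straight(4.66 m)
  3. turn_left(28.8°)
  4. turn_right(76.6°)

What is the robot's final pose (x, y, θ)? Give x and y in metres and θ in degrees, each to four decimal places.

(-1.6156, -12.5943, 179.1000°)

set_pose: (x, y, θ) = (4.7500, 3.4800, 347.2000°), ρ = 4.45
turn_right(120.3°): centre at ρ to the right, rotate −120.3° → (7.0133, -3.9000, 226.9000°)
go_straight(4.66): x += 4.66·cos θ, y += 4.66·sin θ → (3.8293, -7.3025, 226.9000°)
turn_left(28.8°): centre at ρ to the left, rotate +28.8° → (2.7664, -9.2440, 255.7000°)
turn_right(76.6°): centre at ρ to the right, rotate −76.6° → (-1.6156, -12.5943, 179.1000°)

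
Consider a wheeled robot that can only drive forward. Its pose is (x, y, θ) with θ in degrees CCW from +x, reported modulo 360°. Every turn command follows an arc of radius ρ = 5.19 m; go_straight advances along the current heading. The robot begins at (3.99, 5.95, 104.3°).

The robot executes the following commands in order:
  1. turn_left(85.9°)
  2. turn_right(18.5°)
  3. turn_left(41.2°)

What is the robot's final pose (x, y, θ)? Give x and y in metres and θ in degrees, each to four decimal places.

(-7.1948, 8.9704, 212.9000°)

set_pose: (x, y, θ) = (3.9900, 5.9500, 104.3000°), ρ = 5.19
turn_left(85.9°): centre at ρ to the left, rotate +85.9° → (-1.9583, 9.7761, 190.2000°)
turn_right(18.5°): centre at ρ to the right, rotate −18.5° → (-3.6265, 9.7484, 171.7000°)
turn_left(41.2°): centre at ρ to the left, rotate +41.2° → (-7.1948, 8.9704, 212.9000°)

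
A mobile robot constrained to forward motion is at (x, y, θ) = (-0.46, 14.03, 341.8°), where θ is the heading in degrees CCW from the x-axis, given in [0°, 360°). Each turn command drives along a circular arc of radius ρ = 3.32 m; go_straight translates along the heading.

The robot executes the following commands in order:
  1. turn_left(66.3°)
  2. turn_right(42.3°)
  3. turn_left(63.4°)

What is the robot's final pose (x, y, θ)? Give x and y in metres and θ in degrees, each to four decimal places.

set_pose: (x, y, θ) = (-0.4600, 14.0300, 341.8000°), ρ = 3.32
turn_left(66.3°): centre at ρ to the left, rotate +66.3° → (3.0481, 14.9667, 408.1000° ≡ 48.1000°)
turn_right(42.3°): centre at ρ to the right, rotate −42.3° → (5.1837, 16.0525, 5.8000°)
turn_left(63.4°): centre at ρ to the left, rotate +63.4° → (7.9518, 18.1766, 69.2000°)

(7.9518, 18.1766, 69.2000°)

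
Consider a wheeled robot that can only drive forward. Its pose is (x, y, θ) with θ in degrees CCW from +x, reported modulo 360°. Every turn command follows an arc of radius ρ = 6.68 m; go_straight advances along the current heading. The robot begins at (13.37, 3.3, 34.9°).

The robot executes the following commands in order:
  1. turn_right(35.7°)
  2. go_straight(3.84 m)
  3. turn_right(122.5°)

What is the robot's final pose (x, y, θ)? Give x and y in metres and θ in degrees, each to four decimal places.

set_pose: (x, y, θ) = (13.3700, 3.3000, 34.9000°), ρ = 6.68
turn_right(35.7°): centre at ρ to the right, rotate −35.7° → (17.2852, 4.5007, -0.8000° ≡ 359.2000°)
go_straight(3.84): x += 3.84·cos θ, y += 3.84·sin θ → (21.1248, 4.4471, 359.2000°)
turn_right(122.5°): centre at ρ to the right, rotate −122.5° → (26.6148, -5.8997, 236.7000°)

(26.6148, -5.8997, 236.7000°)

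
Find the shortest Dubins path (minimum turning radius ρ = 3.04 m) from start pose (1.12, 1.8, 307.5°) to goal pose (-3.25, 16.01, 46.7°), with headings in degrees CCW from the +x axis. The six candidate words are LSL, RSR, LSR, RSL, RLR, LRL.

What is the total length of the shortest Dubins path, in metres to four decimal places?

Let ψ = atan2(Δy, Δx) = atan2(14.21, -4.37) = 107.0942° be the start→goal bearing.
Normalize: d = |goal − start| / ρ = 14.866775/3.04 = 4.890387, α = (θ_start − ψ) mod 360° = 200.4058° = 3.497741 rad, β = (θ_goal − ψ) mod 360° = 299.6058° = 5.229107 rad.
Common terms: sin α = -0.348666, cos α = -0.937247, sin β = -0.869445, cos β = 0.494029, cos(α−β) = -0.159881, d² = 23.915880. Work in radians in the unit-radius frame; every candidate has L = ρ·(t + p + q).
LSL: p² = 2 + d² − 2cos(α−β) + 2d(sin α − sin β) = 31.329261; p = √p² = 5.597255; φ = atan2(cos β − cos α, d + sin α − sin β) = 0.258582 rad; t = (φ − α) mod 2π = 3.044027 rad, q = (β − φ) mod 2π = 4.970525 rad → L = 3.04·(3.044027 + 5.597255 + 4.970525) = 3.04·13.611807 = 41.379892 m
RSR: p² = 2 + d² − 2cos(α−β) + 2d(sin β − sin α) = 21.142024; p = √p² = 4.598046; φ = atan2(cos α − cos β, d − sin α + sin β) = -0.316539 rad; t = (α − φ) mod 2π = 3.814279 rad, q = (φ − β) mod 2π = 0.737539 rad → L = 3.04·(3.814279 + 4.598046 + 0.737539) = 3.04·9.149864 = 27.815588 m
LSR: p² = d² − 2 + 2cos(α−β) + 2d(sin α + sin β) = 9.682045; p = √p² = 3.111598; φ = atan2(−cos α − cos β, d + sin α + sin β) − atan2(−2, p) = 0.691378 rad; t = (φ − α) mod 2π = 3.476823 rad, q = (φ − β) mod 2π = 1.745456 rad → L = 3.04·(3.476823 + 3.111598 + 1.745456) = 3.04·8.333878 = 25.334988 m
RSL: p² = d² − 2 + 2cos(α−β) − 2d(sin α + sin β) = 33.510191; p = √p² = 5.788799; φ = atan2(cos α + cos β, d − sin α − sin β) − atan2(2, p) = -0.405086 rad; t = (α − φ) mod 2π = 3.902827 rad, q = (β − φ) mod 2π = 5.634193 rad → L = 3.04·(3.902827 + 5.788799 + 5.634193) = 3.04·15.325819 = 46.590490 m
RLR: c = (6 − d² + 2cos(α−β) + 2d(sin α − sin β))/8 = -1.642753, |c| > 1 → infeasible
LRL: c = (6 − d² + 2cos(α−β) − 2d(sin α − sin β))/8 = -2.916158, |c| > 1 → infeasible
Shortest: LSR with L = 25.334988 m ≈ 25.3350 m

25.3350 m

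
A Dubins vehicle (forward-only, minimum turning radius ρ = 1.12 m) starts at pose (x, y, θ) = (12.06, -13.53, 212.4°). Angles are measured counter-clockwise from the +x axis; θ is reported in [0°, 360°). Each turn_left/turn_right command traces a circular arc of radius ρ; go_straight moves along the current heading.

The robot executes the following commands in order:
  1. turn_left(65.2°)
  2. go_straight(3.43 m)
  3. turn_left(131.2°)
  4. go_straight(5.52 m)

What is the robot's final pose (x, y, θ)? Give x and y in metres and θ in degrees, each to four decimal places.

(17.5924, -14.4599, 48.8000°)

set_pose: (x, y, θ) = (12.0600, -13.5300, 212.4000°), ρ = 1.12
turn_left(65.2°): centre at ρ to the left, rotate +65.2° → (11.5500, -14.6238, 277.6000°)
go_straight(3.43): x += 3.43·cos θ, y += 3.43·sin θ → (12.0036, -18.0236, 277.6000°)
turn_left(131.2°): centre at ρ to the left, rotate +131.2° → (13.9565, -18.6132, 408.8000° ≡ 48.8000°)
go_straight(5.52): x += 5.52·cos θ, y += 5.52·sin θ → (17.5924, -14.4599, 48.8000°)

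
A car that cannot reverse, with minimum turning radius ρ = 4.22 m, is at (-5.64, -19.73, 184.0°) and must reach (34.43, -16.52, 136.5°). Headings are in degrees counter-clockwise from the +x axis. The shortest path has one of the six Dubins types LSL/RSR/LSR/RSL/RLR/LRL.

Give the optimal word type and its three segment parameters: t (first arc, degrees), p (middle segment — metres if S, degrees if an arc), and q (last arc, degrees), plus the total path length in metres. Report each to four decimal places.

Let ψ = atan2(Δy, Δx) = atan2(3.21, 40.07) = 4.5802° be the start→goal bearing.
Normalize: d = |goal − start| / ρ = 40.198371/4.22 = 9.525680, α = (θ_start − ψ) mod 360° = 179.4198° = 3.131467 rad, β = (θ_goal − ψ) mod 360° = 131.9198° = 2.302435 rad.
Common terms: sin α = 0.010126, cos α = -0.999949, sin β = 0.744080, cos β = -0.668090, cos(α−β) = 0.675590, d² = 90.738584. Work in radians in the unit-radius frame; every candidate has L = ρ·(t + p + q).
LSL: p² = 2 + d² − 2cos(α−β) + 2d(sin α − sin β) = 77.404569; p = √p² = 8.797987; φ = atan2(cos β − cos α, d + sin α − sin β) = 0.037729 rad; t = (φ − α) mod 2π = 3.189447 rad, q = (β − φ) mod 2π = 2.264707 rad → L = 4.22·(3.189447 + 8.797987 + 2.264707) = 4.22·14.252141 = 60.144033 m
RSR: p² = 2 + d² − 2cos(α−β) + 2d(sin β − sin α) = 105.370238; p = √p² = 10.265001; φ = atan2(cos α − cos β, d − sin α + sin β) = -0.032335 rad; t = (α − φ) mod 2π = 3.163802 rad, q = (φ − β) mod 2π = 3.948415 rad → L = 4.22·(3.163802 + 10.265001 + 3.948415) = 4.22·17.377217 = 73.331857 m
LSR: p² = d² − 2 + 2cos(α−β) + 2d(sin α + sin β) = 104.458418; p = √p² = 10.220490; φ = atan2(−cos α − cos β, d + sin α + sin β) − atan2(−2, p) = 0.354104 rad; t = (φ − α) mod 2π = 3.505822 rad, q = (φ − β) mod 2π = 4.334854 rad → L = 4.22·(3.505822 + 10.220490 + 4.334854) = 4.22·18.061166 = 76.218122 m
RSL: p² = d² − 2 + 2cos(α−β) − 2d(sin α + sin β) = 75.721111; p = √p² = 8.701788; φ = atan2(cos α + cos β, d − sin α − sin β) − atan2(2, p) = -0.413837 rad; t = (α − φ) mod 2π = 3.545304 rad, q = (β − φ) mod 2π = 2.716272 rad → L = 4.22·(3.545304 + 8.701788 + 2.716272) = 4.22·14.963364 = 63.145394 m
RLR: c = (6 − d² + 2cos(α−β) + 2d(sin α − sin β))/8 = -12.171280, |c| > 1 → infeasible
LRL: c = (6 − d² + 2cos(α−β) − 2d(sin α − sin β))/8 = -8.675571, |c| > 1 → infeasible
Shortest: LSL with L = 60.144033 m ≈ 60.1440 m
Convert LSL to answer units (arcs ×180/π): t = 3.189447·180/π = 182.7419°, p = ρ·p = 4.22·8.797987 = 37.1275 m, q = 2.264707·180/π = 129.7581°, L = 60.1440 m.

LSL: t = 182.7419°, p = 37.1275 m, q = 129.7581°, L = 60.1440 m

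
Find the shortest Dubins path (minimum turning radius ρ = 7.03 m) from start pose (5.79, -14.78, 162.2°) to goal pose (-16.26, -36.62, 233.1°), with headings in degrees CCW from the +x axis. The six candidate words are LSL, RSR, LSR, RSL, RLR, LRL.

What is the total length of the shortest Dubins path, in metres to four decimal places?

32.7615 m

Let ψ = atan2(Δy, Δx) = atan2(-21.84, -22.05) = -135.2741° be the start→goal bearing.
Normalize: d = |goal − start| / ρ = 31.035272/7.03 = 4.414690, α = (θ_start − ψ) mod 360° = 297.4741° = 5.191903 rad, β = (θ_goal − ψ) mod 360° = 8.3741° = 0.146156 rad.
Common terms: sin α = -0.887219, cos α = 0.461348, sin β = 0.145637, cos β = 0.989338, cos(α−β) = 0.327218, d² = 19.489489. Work in radians in the unit-radius frame; every candidate has L = ρ·(t + p + q).
LSL: p² = 2 + d² − 2cos(α−β) + 2d(sin α − sin β) = 11.715578; p = √p² = 3.422803; φ = atan2(cos β − cos α, d + sin α − sin β) = 0.154875 rad; t = (φ − α) mod 2π = 1.246157 rad, q = (β − φ) mod 2π = 6.274467 rad → L = 7.03·(1.246157 + 3.422803 + 6.274467) = 7.03·10.943426 = 76.932288 m
RSR: p² = 2 + d² − 2cos(α−β) + 2d(sin β − sin α) = 29.954529; p = √p² = 5.473073; φ = atan2(cos α − cos β, d − sin α + sin β) = -0.096621 rad; t = (α − φ) mod 2π = 5.288524 rad, q = (φ − β) mod 2π = 6.040408 rad → L = 7.03·(5.288524 + 5.473073 + 6.040408) = 7.03·16.802005 = 118.118097 m
LSR: p² = d² − 2 + 2cos(α−β) + 2d(sin α + sin β) = 11.596210; p = √p² = 3.405321; φ = atan2(−cos α − cos β, d + sin α + sin β) − atan2(−2, p) = 0.154897 rad; t = (φ − α) mod 2π = 1.246179 rad, q = (φ − β) mod 2π = 0.008741 rad → L = 7.03·(1.246179 + 3.405321 + 0.008741) = 7.03·4.660241 = 32.761496 m
RSL: p² = d² − 2 + 2cos(α−β) − 2d(sin α + sin β) = 24.691640; p = √p² = 4.969068; φ = atan2(cos α + cos β, d − sin α − sin β) − atan2(2, p) = -0.108396 rad; t = (α − φ) mod 2π = 5.300300 rad, q = (β − φ) mod 2π = 0.254553 rad → L = 7.03·(5.300300 + 4.969068 + 0.254553) = 7.03·10.523921 = 73.983163 m
RLR: c = (6 − d² + 2cos(α−β) + 2d(sin α − sin β))/8 = -2.744316, |c| > 1 → infeasible
LRL: c = (6 − d² + 2cos(α−β) − 2d(sin α − sin β))/8 = -0.464447; p = 2π − arccos c = 4.229379 rad; φ = atan2(cos β − cos α, d + sin α − sin β) = 0.154875 rad; t = (φ − α + p/2) mod 2π = 3.360846 rad, q = (β − α − t + p) mod 2π = 2.105971 rad → L = 7.03·(3.360846 + 4.229379 + 2.105971) = 7.03·9.696196 = 68.164256 m
Shortest: LSR with L = 32.761496 m ≈ 32.7615 m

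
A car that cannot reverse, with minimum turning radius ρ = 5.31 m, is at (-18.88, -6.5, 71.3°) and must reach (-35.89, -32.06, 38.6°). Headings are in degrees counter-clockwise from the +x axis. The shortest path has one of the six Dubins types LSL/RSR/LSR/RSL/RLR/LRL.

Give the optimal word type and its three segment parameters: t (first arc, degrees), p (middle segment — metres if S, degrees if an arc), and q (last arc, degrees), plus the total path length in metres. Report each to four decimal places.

Let ψ = atan2(Δy, Δx) = atan2(-25.56, -17.01) = -123.6435° be the start→goal bearing.
Normalize: d = |goal − start| / ρ = 30.702666/5.31 = 5.782046, α = (θ_start − ψ) mod 360° = 194.9435° = 3.402406 rad, β = (θ_goal − ψ) mod 360° = 162.2435° = 2.831683 rad.
Common terms: sin α = -0.257866, cos α = -0.966181, sin β = 0.304973, cos β = -0.952361, cos(α−β) = 0.841511, d² = 33.432060. Work in radians in the unit-radius frame; every candidate has L = ρ·(t + p + q).
LSL: p² = 2 + d² − 2cos(α−β) + 2d(sin α − sin β) = 27.240319; p = √p² = 5.219226; φ = atan2(cos β − cos α, d + sin α − sin β) = 0.002648 rad; t = (φ − α) mod 2π = 2.883427 rad, q = (β − φ) mod 2π = 2.829035 rad → L = 5.31·(2.883427 + 5.219226 + 2.829035) = 5.31·10.931689 = 58.047266 m
RSR: p² = 2 + d² − 2cos(α−β) + 2d(sin β − sin α) = 40.257758; p = √p² = 6.344900; φ = atan2(cos α − cos β, d − sin α + sin β) = -0.002178 rad; t = (α − φ) mod 2π = 3.404584 rad, q = (φ − β) mod 2π = 3.449324 rad → L = 5.31·(3.404584 + 6.344900 + 3.449324) = 5.31·13.198808 = 70.085671 m
LSR: p² = d² − 2 + 2cos(α−β) + 2d(sin α + sin β) = 33.659824; p = √p² = 5.801709; φ = atan2(−cos α − cos β, d + sin α + sin β) − atan2(−2, p) = 0.649930 rad; t = (φ − α) mod 2π = 3.530710 rad, q = (φ − β) mod 2π = 4.101433 rad → L = 5.31·(3.530710 + 5.801709 + 4.101433) = 5.31·13.433851 = 71.333751 m
RSL: p² = d² − 2 + 2cos(α−β) − 2d(sin α + sin β) = 32.570338; p = √p² = 5.707043; φ = atan2(cos α + cos β, d − sin α − sin β) − atan2(2, p) = -0.659903 rad; t = (α − φ) mod 2π = 4.062308 rad, q = (β − φ) mod 2π = 3.491586 rad → L = 5.31·(4.062308 + 5.707043 + 3.491586) = 5.31·13.260937 = 70.415575 m
RLR: c = (6 − d² + 2cos(α−β) + 2d(sin α − sin β))/8 = -4.032220, |c| > 1 → infeasible
LRL: c = (6 − d² + 2cos(α−β) − 2d(sin α − sin β))/8 = -2.405040, |c| > 1 → infeasible
Shortest: LSL with L = 58.047266 m ≈ 58.0473 m
Convert LSL to answer units (arcs ×180/π): t = 2.883427·180/π = 165.2082°, p = ρ·p = 5.31·5.219226 = 27.7141 m, q = 2.829035·180/π = 162.0918°, L = 58.0473 m.

LSL: t = 165.2082°, p = 27.7141 m, q = 162.0918°, L = 58.0473 m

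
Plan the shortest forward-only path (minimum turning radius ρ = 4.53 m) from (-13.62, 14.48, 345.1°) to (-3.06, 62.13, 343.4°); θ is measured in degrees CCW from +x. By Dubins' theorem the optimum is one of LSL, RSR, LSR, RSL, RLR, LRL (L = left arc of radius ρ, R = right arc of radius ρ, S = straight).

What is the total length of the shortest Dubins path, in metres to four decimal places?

Let ψ = atan2(Δy, Δx) = atan2(47.65, 10.56) = 77.5043° be the start→goal bearing.
Normalize: d = |goal − start| / ρ = 48.806107/4.53 = 10.773975, α = (θ_start − ψ) mod 360° = 267.5957° = 4.670426 rad, β = (θ_goal − ψ) mod 360° = 265.8957° = 4.640755 rad.
Common terms: sin α = -0.999120, cos α = -0.041951, sin β = -0.997435, cos β = -0.071572, cos(α−β) = 0.999560, d² = 116.078539. Work in radians in the unit-radius frame; every candidate has L = ρ·(t + p + q).
LSL: p² = 2 + d² − 2cos(α−β) + 2d(sin α − sin β) = 116.043127; p = √p² = 10.772332; φ = atan2(cos β − cos α, d + sin α − sin β) = -0.002750 rad; t = (φ − α) mod 2π = 1.610009 rad, q = (β − φ) mod 2π = 4.643505 rad → L = 4.53·(1.610009 + 10.772332 + 4.643505) = 4.53·17.025846 = 77.127084 m
RSR: p² = 2 + d² − 2cos(α−β) + 2d(sin β − sin α) = 116.115712; p = √p² = 10.775700; φ = atan2(cos α − cos β, d − sin α + sin β) = 0.002749 rad; t = (α − φ) mod 2π = 4.667677 rad, q = (φ − β) mod 2π = 1.645179 rad → L = 4.53·(4.667677 + 10.775700 + 1.645179) = 4.53·17.088556 = 77.411159 m
LSR: p² = d² − 2 + 2cos(α−β) + 2d(sin α + sin β) = 73.055989; p = √p² = 8.547280; φ = atan2(−cos α − cos β, d + sin α + sin β) − atan2(−2, p) = 0.242790 rad; t = (φ − α) mod 2π = 1.855549 rad, q = (φ − β) mod 2π = 1.885220 rad → L = 4.53·(1.855549 + 8.547280 + 1.885220) = 4.53·12.288048 = 55.664859 m
RSL: p² = d² − 2 + 2cos(α−β) − 2d(sin α + sin β) = 159.099329; p = √p² = 12.613458; φ = atan2(cos α + cos β, d − sin α − sin β) − atan2(2, p) = -0.166141 rad; t = (α − φ) mod 2π = 4.836567 rad, q = (β − φ) mod 2π = 4.806896 rad → L = 4.53·(4.836567 + 12.613458 + 4.806896) = 4.53·22.256922 = 100.823854 m
RLR: c = (6 − d² + 2cos(α−β) + 2d(sin α − sin β))/8 = -13.514464, |c| > 1 → infeasible
LRL: c = (6 − d² + 2cos(α−β) − 2d(sin α − sin β))/8 = -13.505391, |c| > 1 → infeasible
Shortest: LSR with L = 55.664859 m ≈ 55.6649 m

55.6649 m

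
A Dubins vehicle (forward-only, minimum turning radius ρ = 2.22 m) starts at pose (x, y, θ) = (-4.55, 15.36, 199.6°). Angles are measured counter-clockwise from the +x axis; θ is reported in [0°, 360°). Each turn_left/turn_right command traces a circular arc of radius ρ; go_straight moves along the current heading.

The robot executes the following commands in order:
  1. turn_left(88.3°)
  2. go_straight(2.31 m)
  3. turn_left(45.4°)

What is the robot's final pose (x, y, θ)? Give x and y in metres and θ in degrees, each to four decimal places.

(-4.0928, 9.0872, 333.3000°)

set_pose: (x, y, θ) = (-4.5500, 15.3600, 199.6000°), ρ = 2.22
turn_left(88.3°): centre at ρ to the left, rotate +88.3° → (-5.9178, 12.5863, 287.9000°)
go_straight(2.31): x += 2.31·cos θ, y += 2.31·sin θ → (-5.2078, 10.3881, 287.9000°)
turn_left(45.4°): centre at ρ to the left, rotate +45.4° → (-4.0928, 9.0872, 333.3000°)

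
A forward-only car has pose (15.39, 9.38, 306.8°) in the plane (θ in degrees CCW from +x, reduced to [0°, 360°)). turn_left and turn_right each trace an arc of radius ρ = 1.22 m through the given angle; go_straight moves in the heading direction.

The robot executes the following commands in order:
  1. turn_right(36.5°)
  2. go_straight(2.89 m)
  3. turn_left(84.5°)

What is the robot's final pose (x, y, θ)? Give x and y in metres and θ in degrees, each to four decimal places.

set_pose: (x, y, θ) = (15.3900, 9.3800, 306.8000°), ρ = 1.22
turn_right(36.5°): centre at ρ to the right, rotate −36.5° → (15.6331, 8.6556, 270.3000°)
go_straight(2.89): x += 2.89·cos θ, y += 2.89·sin θ → (15.6482, 5.7656, 270.3000°)
turn_left(84.5°): centre at ρ to the left, rotate +84.5° → (16.7576, 4.5570, 354.8000°)

(16.7576, 4.5570, 354.8000°)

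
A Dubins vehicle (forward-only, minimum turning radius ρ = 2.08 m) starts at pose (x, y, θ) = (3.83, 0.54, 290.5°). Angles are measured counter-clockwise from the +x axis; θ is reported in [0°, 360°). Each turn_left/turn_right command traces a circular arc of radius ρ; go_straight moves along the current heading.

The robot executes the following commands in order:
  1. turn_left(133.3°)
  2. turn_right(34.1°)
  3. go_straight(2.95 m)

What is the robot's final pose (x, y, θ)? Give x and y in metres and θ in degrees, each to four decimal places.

set_pose: (x, y, θ) = (3.8300, 0.5400, 290.5000°), ρ = 2.08
turn_left(133.3°): centre at ρ to the left, rotate +133.3° → (7.6446, 0.3501, 423.8000° ≡ 63.8000°)
turn_right(34.1°): centre at ρ to the right, rotate −34.1° → (8.4803, 1.2385, 29.7000°)
go_straight(2.95): x += 2.95·cos θ, y += 2.95·sin θ → (11.0428, 2.7001, 29.7000°)

(11.0428, 2.7001, 29.7000°)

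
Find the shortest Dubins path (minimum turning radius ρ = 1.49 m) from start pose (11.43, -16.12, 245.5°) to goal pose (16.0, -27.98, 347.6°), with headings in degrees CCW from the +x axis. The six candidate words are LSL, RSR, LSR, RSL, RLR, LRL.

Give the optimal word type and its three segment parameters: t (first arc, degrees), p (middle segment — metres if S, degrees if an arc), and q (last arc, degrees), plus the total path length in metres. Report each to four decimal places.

LSL: t = 44.3550°, p = 10.4054 m, q = 57.7450°, L = 13.0606 m

Let ψ = atan2(Δy, Δx) = atan2(-11.86, 4.57) = -68.9269° be the start→goal bearing.
Normalize: d = |goal − start| / ρ = 12.710016/1.49 = 8.530212, α = (θ_start − ψ) mod 360° = 314.4269° = 5.487784 rad, β = (θ_goal − ψ) mod 360° = 56.5269° = 0.986580 rad.
Common terms: sin α = -0.714144, cos α = 0.699999, sin β = 0.834145, cos β = 0.551546, cos(α−β) = -0.209619, d² = 72.764515. Work in radians in the unit-radius frame; every candidate has L = ρ·(t + p + q).
LSL: p² = 2 + d² − 2cos(α−β) + 2d(sin α − sin β) = 48.769286; p = √p² = 6.983501; φ = atan2(cos β − cos α, d + sin α − sin β) = -0.021259 rad; t = (φ − α) mod 2π = 0.774142 rad, q = (β − φ) mod 2π = 1.007840 rad → L = 1.49·(0.774142 + 6.983501 + 1.007840) = 1.49·8.765482 = 13.060568 m
RSR: p² = 2 + d² − 2cos(α−β) + 2d(sin β − sin α) = 101.598219; p = √p² = 10.079594; φ = atan2(cos α − cos β, d − sin α + sin β) = 0.014729 rad; t = (α − φ) mod 2π = 5.473056 rad, q = (φ − β) mod 2π = 5.311334 rad → L = 1.49·(5.473056 + 10.079594 + 5.311334) = 1.49·20.863984 = 31.087336 m
LSR: p² = d² − 2 + 2cos(α−β) + 2d(sin α + sin β) = 72.392537; p = √p² = 8.508380; φ = atan2(−cos α − cos β, d + sin α + sin β) − atan2(−2, p) = 0.087185 rad; t = (φ − α) mod 2π = 0.882585 rad, q = (φ − β) mod 2π = 5.383790 rad → L = 1.49·(0.882585 + 8.508380 + 5.383790) = 1.49·14.774755 = 22.014385 m
RSL: p² = d² − 2 + 2cos(α−β) − 2d(sin α + sin β) = 68.298019; p = √p² = 8.264262; φ = atan2(cos α + cos β, d − sin α − sin β) − atan2(2, p) = -0.089712 rad; t = (α − φ) mod 2π = 5.577497 rad, q = (β − φ) mod 2π = 1.076293 rad → L = 1.49·(5.577497 + 8.264262 + 1.076293) = 1.49·14.918051 = 22.227896 m
RLR: c = (6 − d² + 2cos(α−β) + 2d(sin α − sin β))/8 = -11.699777, |c| > 1 → infeasible
LRL: c = (6 − d² + 2cos(α−β) − 2d(sin α − sin β))/8 = -5.096161, |c| > 1 → infeasible
Shortest: LSL with L = 13.060568 m ≈ 13.0606 m
Convert LSL to answer units (arcs ×180/π): t = 0.774142·180/π = 44.3550°, p = ρ·p = 1.49·6.983501 = 10.4054 m, q = 1.007840·180/π = 57.7450°, L = 13.0606 m.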